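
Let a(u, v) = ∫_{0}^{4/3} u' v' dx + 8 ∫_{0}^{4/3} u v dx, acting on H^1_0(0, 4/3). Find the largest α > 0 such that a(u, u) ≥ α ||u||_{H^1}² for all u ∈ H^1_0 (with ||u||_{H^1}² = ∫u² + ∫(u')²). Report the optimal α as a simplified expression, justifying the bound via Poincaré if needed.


α = 1

Coercivity of a(·,·) on H^1_0(0, 4/3) means a(u, u) ≥ α ||u||_{H^1}² for every u ∈ H^1_0.
The interval has length L = 4/3, and Poincaré/coercivity depend only on L. Here a(u, u) = ∫(u')² + (8)·∫u².
Here c = 8 ≥ 1, so a(u,u) = ∫(u')² + c∫u² ≥ ∫(u')² + ∫u² = ||u||_{H^1}², i.e. α = 1 works. No larger α is possible: a(u,u) ≥ α||u||_{H^1}² means (1−α)∫(u')² ≥ (α−c)∫u², and for the modes u_n = sin(nπ(x−x₀)/L) (x₀ the left endpoint) one has ∫u_n²/∫(u_n')² = (L/(nπ))² → 0, so a(u_n,u_n)/||u_n||_{H^1}² → 1. Hence the optimal constant is α = 1.
Therefore α = 1.


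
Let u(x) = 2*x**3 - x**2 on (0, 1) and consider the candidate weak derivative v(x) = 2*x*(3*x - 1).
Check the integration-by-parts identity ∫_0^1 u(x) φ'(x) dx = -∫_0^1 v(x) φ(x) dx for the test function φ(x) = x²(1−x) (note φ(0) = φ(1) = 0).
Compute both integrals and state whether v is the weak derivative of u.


LHS = -1/10, RHS = -1/10. Yes, v = u' weakly.

u(x) = 2*x**3 - x**2, classical derivative u'(x) = 6*x**2 - 2*x.
φ(x) = x²(1−x), so φ'(x) = x*(2 - 3*x).
Note φ(0) = φ(1) = 0, so the boundary term u·φ vanishes.
LHS = ∫_0^1 u(x) φ'(x) dx = ∫_0^1 (-6*x^5 + 7*x^4 - 2*x^3) dx. Term by term:
  ∫_0^1 -6*x^5 dx = -1;  ∫_0^1 7*x^4 dx = 7/5;  ∫_0^1 -2*x^3 dx = -1/2.
Sum: -1 + 7/5 − 1/2 = -1/10.
So LHS = -1/10.
∫_0^1 v(x) φ(x) dx = ∫_0^1 (-6*x^5 + 8*x^4 - 2*x^3) dx. Term by term:
  ∫_0^1 -6*x^5 dx = -1;  ∫_0^1 8*x^4 dx = 8/5;  ∫_0^1 -2*x^3 dx = -1/2.
Sum: -1 + 8/5 − 1/2 = 1/10.
So RHS = -∫_0^1 v(x) φ(x) dx = -1/10.
LHS = RHS, so the identity holds for this test φ.
Moreover u is smooth here and v(x) = u'(x) = 6*x**2 - 2*x pointwise, so the identity holds for every test function. Hence v is the weak derivative of u.


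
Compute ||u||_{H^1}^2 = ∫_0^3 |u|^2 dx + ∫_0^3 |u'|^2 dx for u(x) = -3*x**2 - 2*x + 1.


||u||_{H^1}^2 = 5457/5

The H^1 norm (squared) on an interval (0, L) is
  ||u||_{H^1}^2 = ∫_0^L u(x)^2 dx + ∫_0^L u'(x)^2 dx.
Compute u'(x) = -6*x - 2.
Then u(x)^2 = 9*x**4 + 12*x**3 - 2*x**2 - 4*x + 1 and u'(x)^2 = 36*x**2 + 24*x + 4.
Integrate each monomial from 0 to 3 using ∫_0^3 c·x^n dx = c·3^(n+1)/(n+1):
  ∫_0^3 u(x)^2 dx = ∫_0^3 (9*x^4 + 12*x^3 - 2*x^2 - 4*x + 1) dx. Term by term:
    ∫_0^3 9*x^4 dx = 2187/5;  ∫_0^3 12*x^3 dx = 243;  ∫_0^3 -2*x^2 dx = -18;
    ∫_0^3 -4*x dx = -18;  ∫_0^3 1 dx = 3.
  Sum: 2187/5 + 243 − 18 − 18 + 3 = 3237/5.
  ∫_0^3 u'(x)^2 dx = ∫_0^3 (36*x^2 + 24*x + 4) dx. Term by term:
    ∫_0^3 36*x^2 dx = 324;  ∫_0^3 24*x dx = 108;  ∫_0^3 4 dx = 12.
  Sum: 324 + 108 + 12 = 444.
Adding: ||u||_{H^1}^2 = 3237/5 + 444 = 5457/5.


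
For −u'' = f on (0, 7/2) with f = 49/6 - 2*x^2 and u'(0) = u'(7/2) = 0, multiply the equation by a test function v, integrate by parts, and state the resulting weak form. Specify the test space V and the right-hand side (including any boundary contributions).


V = H^1(0, 7/2) (no boundary constraint on v; u is determined up to an additive constant); weak form: ∫_0^7/2 u'v' dx = ∫_0^7/2 (49/6 - 2*x^2) v dx for all v ∈ V.

Multiply both sides by a test function v and integrate from 0 to 7/2:
  ∫_0^7/2 −u''(x) v(x) dx = ∫_0^7/2 f(x) v(x) dx.
Integrate the LHS by parts once:
  ∫_0^7/2 −u'' v dx = −[u'(x) v(x)]_0^7/2 + ∫_0^7/2 u'(x) v'(x) dx.
Thus ∫_0^7/2 u'(x) v'(x) dx = ∫_0^7/2 f(x) v(x) dx + [u'(x) v(x)]_0^7/2.
Choose V so that boundary terms are either known or forced to vanish.
u has homogeneous Neumann: u'(0) = u'(7/2) = 0. So [u' v]_0^7/2 = 0·v(7/2) − 0·v(0) = 0 for any v; take V = H^1(0, 7/2).
Weak formulation: find u (satisfying any essential BC) such that ∫_0^7/2 u'(x) v'(x) dx = ∫_0^7/2 f v dx for all v ∈ V (homogeneous Neumann, so boundary terms vanish).
Substituting f(x) = 49/6 - 2*x^2, the right-hand side is ∫_0^7/2 (49/6 - 2*x^2) v dx.
Compatibility check (pure Neumann): taking v ≡ 1 ∈ V gives 0 = ∫_0^7/2 f dx + (0) − (0), i.e. ∫_0^7/2 f dx must equal u'(0) − u'(7/2) = 0. Indeed ∫_0^7/2 (49/6 - 2*x^2) dx = 0, so the data are compatible. The solution is then unique only up to an additive constant (fix it e.g. by requiring ∫_0^7/2 u dx = 0).


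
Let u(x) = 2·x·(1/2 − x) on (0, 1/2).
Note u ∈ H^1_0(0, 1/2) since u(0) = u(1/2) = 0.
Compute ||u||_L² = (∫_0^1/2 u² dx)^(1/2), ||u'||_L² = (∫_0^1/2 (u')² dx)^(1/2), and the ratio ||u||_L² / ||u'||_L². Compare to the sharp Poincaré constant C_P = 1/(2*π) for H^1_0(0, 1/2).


||u||_L² / ||u'||_L² = sqrt(10)/20 < C_P = 1/(2*π).

u(x) = 2·x·(1/2 − x), so u'(x) = 1 - 4*x.
u(x) = 2·x·(1/2 − x) vanishes at x = 0 and x = 1/2, so u ∈ H^1_0(0, 1/2). Differentiate via the product rule and integrate the resulting polynomials term by term.
  ∫_0^1/2 u² dx = ∫_0^1/2 (4*x^4 - 4*x^3 + x^2) dx. Term by term:
    ∫_0^1/2 4*x^4 dx = 1/40;  ∫_0^1/2 -4*x^3 dx = -1/16;  ∫_0^1/2 x^2 dx = 1/24.
  Sum: 1/40 − 1/16 + 1/24 = 1/240.
  ∫_0^1/2 (u')² dx = ∫_0^1/2 (16*x^2 - 8*x + 1) dx. Term by term:
    ∫_0^1/2 16*x^2 dx = 2/3;  ∫_0^1/2 -8*x dx = -1;  ∫_0^1/2 1 dx = 1/2.
  Sum: 2/3 − 1 + 1/2 = 1/6.
∫_0^1/2 u² dx = 1/240, so ||u||_L² = sqrt(15)/60.
∫_0^1/2 (u')² dx = 1/6, so ||u'||_L² = sqrt(6)/6.
Ratio ||u||_L² / ||u'||_L² = sqrt(10)/20.
Sharp Poincaré constant on H^1_0(0, 1/2) is C_P = L/π = 1/(2*π), achieved by sin(2*π·x).
A polynomial bump cannot attain the sharp Poincaré constant (only the first sine eigenfunction does), so the ratio is strictly less than C_P, consistent with ||u||_L² ≤ C_P ||u'||_L².


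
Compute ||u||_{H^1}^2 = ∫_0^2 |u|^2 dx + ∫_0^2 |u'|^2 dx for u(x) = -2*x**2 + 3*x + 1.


||u||_{H^1}^2 = 88/5

The H^1 norm (squared) on an interval (0, L) is
  ||u||_{H^1}^2 = ∫_0^L u(x)^2 dx + ∫_0^L u'(x)^2 dx.
Compute u'(x) = 3 - 4*x.
Then u(x)^2 = 4*x**4 - 12*x**3 + 5*x**2 + 6*x + 1 and u'(x)^2 = 16*x**2 - 24*x + 9.
Integrate each monomial from 0 to 2 using ∫_0^2 c·x^n dx = c·2^(n+1)/(n+1):
  ∫_0^2 u(x)^2 dx = ∫_0^2 (4*x^4 - 12*x^3 + 5*x^2 + 6*x + 1) dx. Term by term:
    ∫_0^2 4*x^4 dx = 128/5;  ∫_0^2 -12*x^3 dx = -48;  ∫_0^2 5*x^2 dx = 40/3;
    ∫_0^2 6*x dx = 12;  ∫_0^2 1 dx = 2.
  Sum: 128/5 − 48 + 40/3 + 12 + 2 = 74/15.
  ∫_0^2 u'(x)^2 dx = ∫_0^2 (16*x^2 - 24*x + 9) dx. Term by term:
    ∫_0^2 16*x^2 dx = 128/3;  ∫_0^2 -24*x dx = -48;  ∫_0^2 9 dx = 18.
  Sum: 128/3 − 48 + 18 = 38/3.
Adding: ||u||_{H^1}^2 = 74/15 + 38/3 = 88/5.


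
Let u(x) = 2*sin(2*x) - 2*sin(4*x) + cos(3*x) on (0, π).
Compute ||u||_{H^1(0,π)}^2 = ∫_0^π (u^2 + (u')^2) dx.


||u||_{H^1(0,π)}^2 = -544/7 + 49*π

u'(x) = -3*sin(3*x) + 4*cos(2*x) - 8*cos(4*x).
Expand u² and (u')² and integrate term by term on (0, π), using: for integers n ≥ 1, ∫_0^π sin²(nx) dx = ∫_0^π cos²(nx) dx = π/2; for n ≠ n', ∫_0^π sin(nx)sin(n'x) dx = ∫_0^π cos(nx)cos(n'x) dx = 0; and by product-to-sum, ∫_0^π sin(nx)cos(n'x) dx = ½∫_0^π [sin((n+n')x) + sin((n−n')x)] dx, which is 0 when n+n' is even and 2n/(n²−n'²) when n+n' is odd (it need not vanish on (0, π)).
  u² squared terms: (-2)²·∫sin(4x)² dx = 4·π/2 = 2*π;  (2)²·∫sin(2x)² dx = 4·π/2 = 2*π;  (1)²·∫cos(3x)² dx = 1·π/2 = π/2.
  u² cross terms: 2·(-2)·(2)·∫sin(4x)·sin(2x) dx = -8·(0) = 0;  2·(-2)·(1)·∫sin(4x)·cos(3x) dx = -4·(8/7) = -32/7;  2·(2)·(1)·∫sin(2x)·cos(3x) dx = 4·(-4/5) = -16/5.
  So ∫_0^π u² dx = 2*π + 2*π + π/2 + 0 − 32/7 − 16/5 = -272/35 + 9*π/2.
  (u')² squared terms: (-8)²·∫cos(4x)² dx = 64·π/2 = 32*π;  (-3)²·∫sin(3x)² dx = 9·π/2 = 9*π/2;  (4)²·∫cos(2x)² dx = 16·π/2 = 8*π.
  (u')² cross terms: 2·(-8)·(-3)·∫cos(4x)·sin(3x) dx = 48·(-6/7) = -288/7;  2·(-8)·(4)·∫cos(4x)·cos(2x) dx = -64·(0) = 0;  2·(-3)·(4)·∫sin(3x)·cos(2x) dx = -24·(6/5) = -144/5.
  So ∫_0^π (u')² dx = 32*π + 9*π/2 + 8*π − 288/7 + 0 − 144/5 = -2448/35 + 89*π/2.
||u||_{H^1}^2 = (-272/35 + 9*π/2) + (-2448/35 + 89*π/2) = -544/7 + 49*π.


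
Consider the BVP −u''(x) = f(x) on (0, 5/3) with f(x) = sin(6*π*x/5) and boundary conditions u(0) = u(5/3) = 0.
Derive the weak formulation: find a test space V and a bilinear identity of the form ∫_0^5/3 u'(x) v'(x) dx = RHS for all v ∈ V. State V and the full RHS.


V = H^1_0(0, 5/3) (so v(0) = v(5/3) = 0); weak form: ∫_0^5/3 u'v' dx = ∫_0^5/3 (sin(6*π*x/5)) v dx for all v ∈ V.

Multiply both sides by a test function v and integrate from 0 to 5/3:
  ∫_0^5/3 −u''(x) v(x) dx = ∫_0^5/3 f(x) v(x) dx.
Integrate the LHS by parts once:
  ∫_0^5/3 −u'' v dx = −[u'(x) v(x)]_0^5/3 + ∫_0^5/3 u'(x) v'(x) dx.
Thus ∫_0^5/3 u'(x) v'(x) dx = ∫_0^5/3 f(x) v(x) dx + [u'(x) v(x)]_0^5/3.
Choose V so that boundary terms are either known or forced to vanish.
u is Dirichlet: u(0) = u(5/3) = 0. Let V = H^1_0(0, 5/3); then v(0) = v(5/3) = 0, and [u' v]_0^5/3 = 0.
Weak formulation: find u (satisfying any essential BC) such that ∫_0^5/3 u'(x) v'(x) dx = ∫_0^5/3 f v dx for all v ∈ V.
Substituting f(x) = sin(6*π*x/5), the right-hand side is ∫_0^5/3 (sin(6*π*x/5)) v dx.


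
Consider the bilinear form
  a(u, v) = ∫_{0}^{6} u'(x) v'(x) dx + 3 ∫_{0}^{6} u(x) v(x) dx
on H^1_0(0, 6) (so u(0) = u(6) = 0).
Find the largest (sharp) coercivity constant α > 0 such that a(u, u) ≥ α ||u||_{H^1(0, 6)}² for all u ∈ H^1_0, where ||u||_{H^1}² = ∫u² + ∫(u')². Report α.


α = 1

Coercivity of a(·,·) on H^1_0(0, 6) means a(u, u) ≥ α ||u||_{H^1}² for every u ∈ H^1_0.
The interval has length L = 6, and Poincaré/coercivity depend only on L. Here a(u, u) = ∫(u')² + (3)·∫u².
Here c = 3 ≥ 1, so a(u,u) = ∫(u')² + c∫u² ≥ ∫(u')² + ∫u² = ||u||_{H^1}², i.e. α = 1 works. No larger α is possible: a(u,u) ≥ α||u||_{H^1}² means (1−α)∫(u')² ≥ (α−c)∫u², and for the modes u_n = sin(nπ(x−x₀)/L) (x₀ the left endpoint) one has ∫u_n²/∫(u_n')² = (L/(nπ))² → 0, so a(u_n,u_n)/||u_n||_{H^1}² → 1. Hence the optimal constant is α = 1.
Therefore α = 1.


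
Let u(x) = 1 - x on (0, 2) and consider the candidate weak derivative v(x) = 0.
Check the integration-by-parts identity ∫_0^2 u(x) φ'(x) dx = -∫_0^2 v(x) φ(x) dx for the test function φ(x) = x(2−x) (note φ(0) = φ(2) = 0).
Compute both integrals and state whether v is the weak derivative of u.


LHS = 4/3, RHS = 0. No, v is not the weak derivative of u.

u(x) = 1 - x, classical derivative u'(x) = -1.
φ(x) = x(2−x), so φ'(x) = 2 - 2*x.
Note φ(0) = φ(2) = 0, so the boundary term u·φ vanishes.
LHS = ∫_0^2 u(x) φ'(x) dx = ∫_0^2 (2*x^2 - 4*x + 2) dx. Term by term:
  ∫_0^2 2*x^2 dx = 16/3;  ∫_0^2 -4*x dx = -8;  ∫_0^2 2 dx = 4.
Sum: 16/3 − 8 + 4 = 4/3.
So LHS = 4/3.
∫_0^2 v(x) φ(x) dx = ∫_0^2 (0) dx. Term by term:
  ∫_0^2 0 dx = 0.
So RHS = -∫_0^2 v(x) φ(x) dx = 0.
LHS − RHS = 4/3 ≠ 0, so the identity fails.
(For a valid weak derivative the identity must hold for EVERY test function, in particular this one. The failure shows v is NOT the weak derivative of u.)
Correct weak derivative would be u'(x) = -1.


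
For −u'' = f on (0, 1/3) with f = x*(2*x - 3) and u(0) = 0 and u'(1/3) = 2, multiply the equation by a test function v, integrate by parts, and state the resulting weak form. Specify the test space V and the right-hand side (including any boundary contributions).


V = {v ∈ H^1(0, 1/3) : v(0) = 0} (test functions vanish at x = 0 where u is specified); weak form: ∫_0^1/3 u'v' dx = ∫_0^1/3 (x*(2*x - 3)) v dx + 2·v(1/3) for all v ∈ V.

Multiply both sides by a test function v and integrate from 0 to 1/3:
  ∫_0^1/3 −u''(x) v(x) dx = ∫_0^1/3 f(x) v(x) dx.
Integrate the LHS by parts once:
  ∫_0^1/3 −u'' v dx = −[u'(x) v(x)]_0^1/3 + ∫_0^1/3 u'(x) v'(x) dx.
Thus ∫_0^1/3 u'(x) v'(x) dx = ∫_0^1/3 f(x) v(x) dx + [u'(x) v(x)]_0^1/3.
Choose V so that boundary terms are either known or forced to vanish.
Mixed BC: u(0) = 0 (Dirichlet) and u'(1/3) = 2 (Neumann). Define V = {v ∈ H^1(0, 1/3) : v(0) = 0}. Then [u' v]_0^1/3 = u'(1/3)·v(1/3) − u'(0)·0 = 2·v(1/3).
Weak formulation: find u (satisfying any essential BC) such that ∫_0^1/3 u'(x) v'(x) dx = ∫_0^1/3 f v dx + 2·v(1/3) for all v ∈ V (Dirichlet at 0 absorbed into V; Neumann datum at x = 1/3 contributes the boundary term).
Substituting f(x) = x*(2*x - 3), the right-hand side is ∫_0^1/3 (x*(2*x - 3)) v dx + 2·v(1/3).


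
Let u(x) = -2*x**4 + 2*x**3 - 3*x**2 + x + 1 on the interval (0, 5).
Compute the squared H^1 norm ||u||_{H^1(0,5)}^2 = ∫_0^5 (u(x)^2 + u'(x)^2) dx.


||u||_{H^1}^2 = 145449385/126

The H^1 norm (squared) on an interval (0, L) is
  ||u||_{H^1}^2 = ∫_0^L u(x)^2 dx + ∫_0^L u'(x)^2 dx.
Compute u'(x) = -8*x**3 + 6*x**2 - 6*x + 1.
Then u(x)^2 = 4*x**8 - 8*x**7 + 16*x**6 - 16*x**5 + 9*x**4 - 2*x**3 - 5*x**2 + 2*x + 1 and u'(x)^2 = 64*x**6 - 96*x**5 + 132*x**4 - 88*x**3 + 48*x**2 - 12*x + 1.
Integrate each monomial from 0 to 5 using ∫_0^5 c·x^n dx = c·5^(n+1)/(n+1):
  ∫_0^5 u(x)^2 dx = ∫_0^5 (4*x^8 - 8*x^7 + 16*x^6 - 16*x^5 + 9*x^4 - 2*x^3 - 5*x^2 + 2*x + 1) dx. Term by term:
    ∫_0^5 4*x^8 dx = 7812500/9;  ∫_0^5 -8*x^7 dx = -390625;  ∫_0^5 16*x^6 dx = 1250000/7;
    ∫_0^5 -16*x^5 dx = -125000/3;  ∫_0^5 9*x^4 dx = 5625;  ∫_0^5 -2*x^3 dx = -625/2;
    ∫_0^5 -5*x^2 dx = -625/3;  ∫_0^5 2*x dx = 25;  ∫_0^5 1 dx = 5.
  Sum: 7812500/9 − 390625 + 1250000/7 − 125000/3 + 5625 − 625/2 − 625/3 + 25 + 5 = 78053155/126.
  ∫_0^5 u'(x)^2 dx = ∫_0^5 (64*x^6 - 96*x^5 + 132*x^4 - 88*x^3 + 48*x^2 - 12*x + 1) dx. Term by term:
    ∫_0^5 64*x^6 dx = 5000000/7;  ∫_0^5 -96*x^5 dx = -250000;  ∫_0^5 132*x^4 dx = 82500;
    ∫_0^5 -88*x^3 dx = -13750;  ∫_0^5 48*x^2 dx = 2000;  ∫_0^5 -12*x dx = -150;
    ∫_0^5 1 dx = 5.
  Sum: 5000000/7 − 250000 + 82500 − 13750 + 2000 − 150 + 5 = 3744235/7.
Adding: ||u||_{H^1}^2 = 78053155/126 + 3744235/7 = 145449385/126.


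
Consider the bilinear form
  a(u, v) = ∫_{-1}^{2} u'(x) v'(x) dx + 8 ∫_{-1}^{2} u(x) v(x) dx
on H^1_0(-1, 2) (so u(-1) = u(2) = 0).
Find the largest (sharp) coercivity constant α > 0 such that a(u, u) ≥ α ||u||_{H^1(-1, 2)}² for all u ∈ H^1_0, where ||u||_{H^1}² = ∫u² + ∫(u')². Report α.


α = 1

Coercivity of a(·,·) on H^1_0(-1, 2) means a(u, u) ≥ α ||u||_{H^1}² for every u ∈ H^1_0.
The interval has length L = 3, and Poincaré/coercivity depend only on L. Here a(u, u) = ∫(u')² + (8)·∫u².
Here c = 8 ≥ 1, so a(u,u) = ∫(u')² + c∫u² ≥ ∫(u')² + ∫u² = ||u||_{H^1}², i.e. α = 1 works. No larger α is possible: a(u,u) ≥ α||u||_{H^1}² means (1−α)∫(u')² ≥ (α−c)∫u², and for the modes u_n = sin(nπ(x−x₀)/L) (x₀ the left endpoint) one has ∫u_n²/∫(u_n')² = (L/(nπ))² → 0, so a(u_n,u_n)/||u_n||_{H^1}² → 1. Hence the optimal constant is α = 1.
Therefore α = 1.


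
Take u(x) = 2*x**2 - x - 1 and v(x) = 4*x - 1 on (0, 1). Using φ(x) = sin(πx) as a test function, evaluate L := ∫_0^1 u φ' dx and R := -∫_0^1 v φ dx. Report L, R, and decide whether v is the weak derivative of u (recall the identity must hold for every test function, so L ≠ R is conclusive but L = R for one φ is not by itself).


LHS = -2/π, RHS = -2/π. Yes, v = u' weakly.

u(x) = 2*x**2 - x - 1, classical derivative u'(x) = 4*x - 1.
φ(x) = sin(πx), so φ'(x) = π*cos(π*x).
Note φ(0) = φ(1) = 0, so the boundary term u·φ vanishes.
LHS = ∫_0^1 u(x) φ'(x) dx = ∫_0^1 (2*π*x^2*cos(π*x) - π*x*cos(π*x) - π*cos(π*x)) dx. Term by term:
  ∫_0^1 -π*cos(π*x) dx = 0;  ∫_0^1 -π*x*cos(π*x) dx = 2/π;  ∫_0^1 2*π*x^2*cos(π*x) dx = -4/π.
Sum: 0 + 2/π − 4/π = -2/π.
So LHS = -2/π.
∫_0^1 v(x) φ(x) dx = ∫_0^1 (4*x*sin(π*x) - sin(π*x)) dx. Term by term:
  ∫_0^1 -sin(π*x) dx = -2/π;  ∫_0^1 4*x*sin(π*x) dx = 4/π.
Sum: -2/π + 4/π = 2/π.
So RHS = -∫_0^1 v(x) φ(x) dx = -2/π.
LHS = RHS, so the identity holds for this test φ.
Moreover u is smooth here and v(x) = u'(x) = 4*x - 1 pointwise, so the identity holds for every test function. Hence v is the weak derivative of u.


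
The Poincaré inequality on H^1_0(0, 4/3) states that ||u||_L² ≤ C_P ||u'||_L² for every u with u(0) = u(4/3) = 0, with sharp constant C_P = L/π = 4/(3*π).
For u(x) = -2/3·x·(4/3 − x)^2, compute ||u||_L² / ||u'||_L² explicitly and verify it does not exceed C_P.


||u||_L² / ||u'||_L² = 2*sqrt(14)/21 < C_P = 4/(3*π).

u(x) = -2/3·x·(4/3 − x)^2, so u'(x) = -2*x^2 + 32*x/9 - 32/27.
u(x) = -2/3·x·(4/3 − x)^2 vanishes at x = 0 and x = 4/3, so u ∈ H^1_0(0, 4/3). Differentiate via the product rule and integrate the resulting polynomials term by term.
  ∫_0^4/3 u² dx = ∫_0^4/3 (4*x^6/9 - 64*x^5/27 + 128*x^4/27 - 1024*x^3/243 + 1024*x^2/729) dx. Term by term:
    ∫_0^4/3 4*x^6/9 dx = 65536/137781;  ∫_0^4/3 -64*x^5/27 dx = -131072/59049;  ∫_0^4/3 128*x^4/27 dx = 131072/32805;
    ∫_0^4/3 -1024*x^3/243 dx = -65536/19683;  ∫_0^4/3 1024*x^2/729 dx = 65536/59049.
  Sum: 65536/137781 − 131072/59049 + 131072/32805 − 65536/19683 + 65536/59049 = 65536/2066715.
  ∫_0^4/3 (u')² dx = ∫_0^4/3 (4*x^4 - 128*x^3/9 + 1408*x^2/81 - 2048*x/243 + 1024/729) dx. Term by term:
    ∫_0^4/3 4*x^4 dx = 4096/1215;  ∫_0^4/3 -128*x^3/9 dx = -8192/729;  ∫_0^4/3 1408*x^2/81 dx = 90112/6561;
    ∫_0^4/3 -2048*x/243 dx = -16384/2187;  ∫_0^4/3 1024/729 dx = 4096/2187.
  Sum: 4096/1215 − 8192/729 + 90112/6561 − 16384/2187 + 4096/2187 = 8192/32805.
∫_0^4/3 u² dx = 65536/2066715, so ||u||_L² = 256*sqrt(35)/8505.
∫_0^4/3 (u')² dx = 8192/32805, so ||u'||_L² = 64*sqrt(10)/405.
Ratio ||u||_L² / ||u'||_L² = 2*sqrt(14)/21.
Sharp Poincaré constant on H^1_0(0, 4/3) is C_P = L/π = 4/(3*π), achieved by sin(3*π/4·x).
A polynomial bump cannot attain the sharp Poincaré constant (only the first sine eigenfunction does), so the ratio is strictly less than C_P, consistent with ||u||_L² ≤ C_P ||u'||_L².


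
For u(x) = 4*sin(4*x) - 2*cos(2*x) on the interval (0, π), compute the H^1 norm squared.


||u||_{H^1(0,π)}^2 = 146*π

u'(x) = 4*sin(2*x) + 16*cos(4*x).
Expand u² and (u')² and integrate term by term on (0, π), using: for integers n ≥ 1, ∫_0^π sin²(nx) dx = ∫_0^π cos²(nx) dx = π/2; for n ≠ n', ∫_0^π sin(nx)sin(n'x) dx = ∫_0^π cos(nx)cos(n'x) dx = 0; and by product-to-sum, ∫_0^π sin(nx)cos(n'x) dx = ½∫_0^π [sin((n+n')x) + sin((n−n')x)] dx, which is 0 when n+n' is even and 2n/(n²−n'²) when n+n' is odd (it need not vanish on (0, π)).
  u² squared terms: (-2)²·∫cos(2x)² dx = 4·π/2 = 2*π;  (4)²·∫sin(4x)² dx = 16·π/2 = 8*π.
  u² cross terms: 2·(-2)·(4)·∫cos(2x)·sin(4x) dx = -16·(0) = 0.
  So ∫_0^π u² dx = 2*π + 8*π + 0 = 10*π.
  (u')² squared terms: (4)²·∫sin(2x)² dx = 16·π/2 = 8*π;  (16)²·∫cos(4x)² dx = 256·π/2 = 128*π.
  (u')² cross terms: 2·(4)·(16)·∫sin(2x)·cos(4x) dx = 128·(0) = 0.
  So ∫_0^π (u')² dx = 8*π + 128*π + 0 = 136*π.
||u||_{H^1}^2 = (10*π) + (136*π) = 146*π.


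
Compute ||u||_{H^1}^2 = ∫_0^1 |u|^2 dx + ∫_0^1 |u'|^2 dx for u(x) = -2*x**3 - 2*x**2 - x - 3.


||u||_{H^1}^2 = 2008/35

The H^1 norm (squared) on an interval (0, L) is
  ||u||_{H^1}^2 = ∫_0^L u(x)^2 dx + ∫_0^L u'(x)^2 dx.
Compute u'(x) = -6*x**2 - 4*x - 1.
Then u(x)^2 = 4*x**6 + 8*x**5 + 8*x**4 + 16*x**3 + 13*x**2 + 6*x + 9 and u'(x)^2 = 36*x**4 + 48*x**3 + 28*x**2 + 8*x + 1.
Integrate each monomial from 0 to 1 using ∫_0^1 c·x^n dx = c·1^(n+1)/(n+1):
  ∫_0^1 u(x)^2 dx = ∫_0^1 (4*x^6 + 8*x^5 + 8*x^4 + 16*x^3 + 13*x^2 + 6*x + 9) dx. Term by term:
    ∫_0^1 4*x^6 dx = 4/7;  ∫_0^1 8*x^5 dx = 4/3;  ∫_0^1 8*x^4 dx = 8/5;
    ∫_0^1 16*x^3 dx = 4;  ∫_0^1 13*x^2 dx = 13/3;  ∫_0^1 6*x dx = 3;
    ∫_0^1 9 dx = 9.
  Sum: 4/7 + 4/3 + 8/5 + 4 + 13/3 + 3 + 9 = 2503/105.
  ∫_0^1 u'(x)^2 dx = ∫_0^1 (36*x^4 + 48*x^3 + 28*x^2 + 8*x + 1) dx. Term by term:
    ∫_0^1 36*x^4 dx = 36/5;  ∫_0^1 48*x^3 dx = 12;  ∫_0^1 28*x^2 dx = 28/3;
    ∫_0^1 8*x dx = 4;  ∫_0^1 1 dx = 1.
  Sum: 36/5 + 12 + 28/3 + 4 + 1 = 503/15.
Adding: ||u||_{H^1}^2 = 2503/105 + 503/15 = 2008/35.


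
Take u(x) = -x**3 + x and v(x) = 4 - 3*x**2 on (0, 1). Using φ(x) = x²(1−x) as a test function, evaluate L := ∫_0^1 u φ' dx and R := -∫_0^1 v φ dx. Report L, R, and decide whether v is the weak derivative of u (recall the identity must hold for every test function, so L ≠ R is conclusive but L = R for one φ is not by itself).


LHS = 1/60, RHS = -7/30. No, v is not the weak derivative of u.

u(x) = -x**3 + x, classical derivative u'(x) = 1 - 3*x**2.
φ(x) = x²(1−x), so φ'(x) = x*(2 - 3*x).
Note φ(0) = φ(1) = 0, so the boundary term u·φ vanishes.
LHS = ∫_0^1 u(x) φ'(x) dx = ∫_0^1 (3*x^5 - 2*x^4 - 3*x^3 + 2*x^2) dx. Term by term:
  ∫_0^1 3*x^5 dx = 1/2;  ∫_0^1 -2*x^4 dx = -2/5;  ∫_0^1 -3*x^3 dx = -3/4;
  ∫_0^1 2*x^2 dx = 2/3.
Sum: 1/2 − 2/5 − 3/4 + 2/3 = 1/60.
So LHS = 1/60.
∫_0^1 v(x) φ(x) dx = ∫_0^1 (3*x^5 - 3*x^4 - 4*x^3 + 4*x^2) dx. Term by term:
  ∫_0^1 3*x^5 dx = 1/2;  ∫_0^1 -3*x^4 dx = -3/5;  ∫_0^1 -4*x^3 dx = -1;
  ∫_0^1 4*x^2 dx = 4/3.
Sum: 1/2 − 3/5 − 1 + 4/3 = 7/30.
So RHS = -∫_0^1 v(x) φ(x) dx = -7/30.
LHS − RHS = 1/4 ≠ 0, so the identity fails.
(For a valid weak derivative the identity must hold for EVERY test function, in particular this one. The failure shows v is NOT the weak derivative of u.)
Correct weak derivative would be u'(x) = 1 - 3*x**2.


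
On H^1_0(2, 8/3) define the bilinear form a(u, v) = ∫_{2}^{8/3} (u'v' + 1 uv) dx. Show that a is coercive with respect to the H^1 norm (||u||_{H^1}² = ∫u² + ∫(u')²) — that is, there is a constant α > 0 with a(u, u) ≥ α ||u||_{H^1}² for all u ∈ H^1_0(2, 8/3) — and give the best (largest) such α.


α = 1

Coercivity of a(·,·) on H^1_0(2, 8/3) means a(u, u) ≥ α ||u||_{H^1}² for every u ∈ H^1_0.
The interval has length L = 2/3, and Poincaré/coercivity depend only on L. Here a(u, u) = ∫(u')² + (1)·∫u².
Here c = 1 ≥ 1, so a(u,u) = ∫(u')² + c∫u² ≥ ∫(u')² + ∫u² = ||u||_{H^1}², i.e. α = 1 works. No larger α is possible: a(u,u) ≥ α||u||_{H^1}² means (1−α)∫(u')² ≥ (α−c)∫u², and for the modes u_n = sin(nπ(x−x₀)/L) (x₀ the left endpoint) one has ∫u_n²/∫(u_n')² = (L/(nπ))² → 0, so a(u_n,u_n)/||u_n||_{H^1}² → 1. Hence the optimal constant is α = 1.
Therefore α = 1.


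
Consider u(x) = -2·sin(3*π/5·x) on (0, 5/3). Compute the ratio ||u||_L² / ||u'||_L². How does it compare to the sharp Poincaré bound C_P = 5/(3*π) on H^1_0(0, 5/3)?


||u||_L² / ||u'||_L² = 5/(3*π) = C_P.

u(x) = -2·sin(3*π/5·x), so u'(x) = -6*π*cos(3*π*x/5)/5.
Writing u(x) = A·sin(kπx/L) with A = -2 and k = 1, use ∫_0^L sin²(kπx/L) dx = L/2 and ∫_0^L cos²(kπx/L) dx = L/2.
u² = 4·sin²(3*π/5·x) and (u')² = 36*π^2/25·cos²(3*π/5·x), and each of sin², cos² integrates to L/2 = 5/6 over (0, 5/3).
∫_0^5/3 u² dx = 10/3, so ||u||_L² = sqrt(30)/3.
∫_0^5/3 (u')² dx = 6*π^2/5, so ||u'||_L² = sqrt(30)*π/5.
Ratio ||u||_L² / ||u'||_L² = 5/(3*π).
Sharp Poincaré constant on H^1_0(0, 5/3) is C_P = L/π = 5/(3*π), achieved by sin(3*π/5·x).
This is the k = 1 eigenfunction (up to amplitude), so the ratio equals the sharp Poincaré constant exactly.


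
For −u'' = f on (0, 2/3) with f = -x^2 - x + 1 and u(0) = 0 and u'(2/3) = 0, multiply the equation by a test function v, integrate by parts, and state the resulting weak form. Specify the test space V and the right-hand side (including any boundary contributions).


V = {v ∈ H^1(0, 2/3) : v(0) = 0} (test functions vanish at x = 0 where u is specified); weak form: ∫_0^2/3 u'v' dx = ∫_0^2/3 (-x^2 - x + 1) v dx for all v ∈ V.

Multiply both sides by a test function v and integrate from 0 to 2/3:
  ∫_0^2/3 −u''(x) v(x) dx = ∫_0^2/3 f(x) v(x) dx.
Integrate the LHS by parts once:
  ∫_0^2/3 −u'' v dx = −[u'(x) v(x)]_0^2/3 + ∫_0^2/3 u'(x) v'(x) dx.
Thus ∫_0^2/3 u'(x) v'(x) dx = ∫_0^2/3 f(x) v(x) dx + [u'(x) v(x)]_0^2/3.
Choose V so that boundary terms are either known or forced to vanish.
Mixed BC: u(0) = 0 (Dirichlet) and u'(2/3) = 0 (Neumann). Define V = {v ∈ H^1(0, 2/3) : v(0) = 0}. Then [u' v]_0^2/3 = u'(2/3)·v(2/3) − u'(0)·0 = 0.
Weak formulation: find u (satisfying any essential BC) such that ∫_0^2/3 u'(x) v'(x) dx = ∫_0^2/3 f v dx for all v ∈ V (Dirichlet at 0 absorbed into V; the Neumann datum at x = 2/3 is zero, so no boundary term remains).
Substituting f(x) = -x^2 - x + 1, the right-hand side is ∫_0^2/3 (-x^2 - x + 1) v dx.


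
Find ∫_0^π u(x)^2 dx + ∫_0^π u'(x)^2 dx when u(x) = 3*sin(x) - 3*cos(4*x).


||u||_{H^1(0,π)}^2 = 204/5 + 171*π/2

u'(x) = 12*sin(4*x) + 3*cos(x).
Expand u² and (u')² and integrate term by term on (0, π), using: for integers n ≥ 1, ∫_0^π sin²(nx) dx = ∫_0^π cos²(nx) dx = π/2; for n ≠ n', ∫_0^π sin(nx)sin(n'x) dx = ∫_0^π cos(nx)cos(n'x) dx = 0; and by product-to-sum, ∫_0^π sin(nx)cos(n'x) dx = ½∫_0^π [sin((n+n')x) + sin((n−n')x)] dx, which is 0 when n+n' is even and 2n/(n²−n'²) when n+n' is odd (it need not vanish on (0, π)).
  u² squared terms: (-3)²·∫cos(4x)² dx = 9·π/2 = 9*π/2;  (3)²·∫sin(x)² dx = 9·π/2 = 9*π/2.
  u² cross terms: 2·(-3)·(3)·∫cos(4x)·sin(x) dx = -18·(-2/15) = 12/5.
  So ∫_0^π u² dx = 9*π/2 + 9*π/2 + 12/5 = 12/5 + 9*π.
  (u')² squared terms: (3)²·∫cos(x)² dx = 9·π/2 = 9*π/2;  (12)²·∫sin(4x)² dx = 144·π/2 = 72*π.
  (u')² cross terms: 2·(3)·(12)·∫cos(x)·sin(4x) dx = 72·(8/15) = 192/5.
  So ∫_0^π (u')² dx = 9*π/2 + 72*π + 192/5 = 192/5 + 153*π/2.
||u||_{H^1}^2 = (12/5 + 9*π) + (192/5 + 153*π/2) = 204/5 + 171*π/2.


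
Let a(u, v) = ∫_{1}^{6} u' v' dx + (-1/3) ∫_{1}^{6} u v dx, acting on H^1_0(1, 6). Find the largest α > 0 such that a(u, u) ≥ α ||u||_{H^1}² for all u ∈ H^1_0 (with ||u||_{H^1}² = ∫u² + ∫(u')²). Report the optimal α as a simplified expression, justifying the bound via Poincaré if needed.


α = (-25/3 + π^2)/(π^2 + 25)

Coercivity of a(·,·) on H^1_0(1, 6) means a(u, u) ≥ α ||u||_{H^1}² for every u ∈ H^1_0.
The interval has length L = 5, and Poincaré/coercivity depend only on L. Here a(u, u) = ∫(u')² + (-1/3)·∫u².
Here c = -1/3 < 0 with |c| < (π/L)² = π^2/25, so coercivity still holds. The condition a(u,u) ≥ α||u||_{H^1}² reads (1−α)∫(u')² ≥ (α−c)∫u². Any admissible α is ≤ 1 (rapidly oscillating u have ∫u²/∫(u')² → 0), and α = 1 would force 0 ≥ (1−c)∫u², impossible since c < 1; so 1−α > 0. By the sharp Poincaré inequality on H^1_0 of an interval of length L, ∫(u')² ≥ (π/L)²∫u² with equality for the first sine mode sin(π(x−x₀)/L) (x₀ the left endpoint), so the inequality holds for all u iff (1−α)(π/L)² ≥ α − c, i.e. α ≤ ((π/L)² + c)/((π/L)² + 1) = (1 + c(L/π)²)/(1 + (L/π)²). (Direct route, valid since c ≤ 0: Poincaré gives c∫u² ≥ c(L/π)²∫(u')², so a(u,u) ≥ (1 + c(L/π)²)∫(u')², while ||u||_{H^1}² ≤ (1 + (L/π)²)∫(u')²; dividing yields the same α.) With (π/L)² = π^2/25 and c = -1/3, the largest admissible constant is α = ((π/L)² + c)/((π/L)² + 1).
Simplifying, α = (-25/3 + π^2)/(π^2 + 25).


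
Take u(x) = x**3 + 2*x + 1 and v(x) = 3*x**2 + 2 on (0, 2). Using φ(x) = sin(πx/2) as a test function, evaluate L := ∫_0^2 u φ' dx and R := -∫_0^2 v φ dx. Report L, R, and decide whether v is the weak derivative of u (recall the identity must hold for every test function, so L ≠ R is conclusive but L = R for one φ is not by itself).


LHS = -32/π + 96/π^3, RHS = -32/π + 96/π^3. Yes, v = u' weakly.

u(x) = x**3 + 2*x + 1, classical derivative u'(x) = 3*x**2 + 2.
φ(x) = sin(πx/2), so φ'(x) = π*cos(π*x/2)/2.
Note φ(0) = φ(2) = 0, so the boundary term u·φ vanishes.
LHS = ∫_0^2 u(x) φ'(x) dx = ∫_0^2 (π*x^3*cos(π*x/2)/2 + π*x*cos(π*x/2) + π*cos(π*x/2)/2) dx. Term by term:
  ∫_0^2 π*cos(π*x/2)/2 dx = 0;  ∫_0^2 π*x*cos(π*x/2) dx = -8/π;  ∫_0^2 π*x^3*cos(π*x/2)/2 dx = -24/π + 96/π^3.
Sum: 0 − 8/π + -24/π + 96/π^3 = -32/π + 96/π^3.
So LHS = -32/π + 96/π^3.
∫_0^2 v(x) φ(x) dx = ∫_0^2 (3*x^2*sin(π*x/2) + 2*sin(π*x/2)) dx. Term by term:
  ∫_0^2 2*sin(π*x/2) dx = 8/π;  ∫_0^2 3*x^2*sin(π*x/2) dx = -96/π^3 + 24/π.
Sum: 8/π + -96/π^3 + 24/π = -96/π^3 + 32/π.
So RHS = -∫_0^2 v(x) φ(x) dx = -32/π + 96/π^3.
LHS = RHS, so the identity holds for this test φ.
Moreover u is smooth here and v(x) = u'(x) = 3*x**2 + 2 pointwise, so the identity holds for every test function. Hence v is the weak derivative of u.


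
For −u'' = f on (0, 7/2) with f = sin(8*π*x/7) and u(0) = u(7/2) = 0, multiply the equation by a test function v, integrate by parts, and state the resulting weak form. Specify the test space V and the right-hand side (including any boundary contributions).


V = H^1_0(0, 7/2) (so v(0) = v(7/2) = 0); weak form: ∫_0^7/2 u'v' dx = ∫_0^7/2 (sin(8*π*x/7)) v dx for all v ∈ V.

Multiply both sides by a test function v and integrate from 0 to 7/2:
  ∫_0^7/2 −u''(x) v(x) dx = ∫_0^7/2 f(x) v(x) dx.
Integrate the LHS by parts once:
  ∫_0^7/2 −u'' v dx = −[u'(x) v(x)]_0^7/2 + ∫_0^7/2 u'(x) v'(x) dx.
Thus ∫_0^7/2 u'(x) v'(x) dx = ∫_0^7/2 f(x) v(x) dx + [u'(x) v(x)]_0^7/2.
Choose V so that boundary terms are either known or forced to vanish.
u is Dirichlet: u(0) = u(7/2) = 0. Let V = H^1_0(0, 7/2); then v(0) = v(7/2) = 0, and [u' v]_0^7/2 = 0.
Weak formulation: find u (satisfying any essential BC) such that ∫_0^7/2 u'(x) v'(x) dx = ∫_0^7/2 f v dx for all v ∈ V.
Substituting f(x) = sin(8*π*x/7), the right-hand side is ∫_0^7/2 (sin(8*π*x/7)) v dx.


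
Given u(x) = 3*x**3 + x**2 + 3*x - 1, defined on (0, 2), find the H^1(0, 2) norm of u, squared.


||u||_{H^1}^2 = 25576/21

The H^1 norm (squared) on an interval (0, L) is
  ||u||_{H^1}^2 = ∫_0^L u(x)^2 dx + ∫_0^L u'(x)^2 dx.
Compute u'(x) = 9*x**2 + 2*x + 3.
Then u(x)^2 = 9*x**6 + 6*x**5 + 19*x**4 + 7*x**2 - 6*x + 1 and u'(x)^2 = 81*x**4 + 36*x**3 + 58*x**2 + 12*x + 9.
Integrate each monomial from 0 to 2 using ∫_0^2 c·x^n dx = c·2^(n+1)/(n+1):
  ∫_0^2 u(x)^2 dx = ∫_0^2 (9*x^6 + 6*x^5 + 19*x^4 + 7*x^2 - 6*x + 1) dx. Term by term:
    ∫_0^2 9*x^6 dx = 1152/7;  ∫_0^2 6*x^5 dx = 64;  ∫_0^2 19*x^4 dx = 608/5;
    ∫_0^2 7*x^2 dx = 56/3;  ∫_0^2 -6*x dx = -12;  ∫_0^2 1 dx = 2.
  Sum: 1152/7 + 64 + 608/5 + 56/3 − 12 + 2 = 37678/105.
  ∫_0^2 u'(x)^2 dx = ∫_0^2 (81*x^4 + 36*x^3 + 58*x^2 + 12*x + 9) dx. Term by term:
    ∫_0^2 81*x^4 dx = 2592/5;  ∫_0^2 36*x^3 dx = 144;  ∫_0^2 58*x^2 dx = 464/3;
    ∫_0^2 12*x dx = 24;  ∫_0^2 9 dx = 18.
  Sum: 2592/5 + 144 + 464/3 + 24 + 18 = 12886/15.
Adding: ||u||_{H^1}^2 = 37678/105 + 12886/15 = 25576/21.


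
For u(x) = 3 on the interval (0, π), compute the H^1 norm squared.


||u||_{H^1(0,π)}^2 = 9*π

u'(x) = 0.
Expand u² and (u')² and integrate term by term on (0, π), using: for integers n ≥ 1, ∫_0^π sin²(nx) dx = ∫_0^π cos²(nx) dx = π/2; for n ≠ n', ∫_0^π sin(nx)sin(n'x) dx = ∫_0^π cos(nx)cos(n'x) dx = 0; and by product-to-sum, ∫_0^π sin(nx)cos(n'x) dx = ½∫_0^π [sin((n+n')x) + sin((n−n')x)] dx, which is 0 when n+n' is even and 2n/(n²−n'²) when n+n' is odd (it need not vanish on (0, π)). For the constant mode: ∫_0^π 1 dx = π, ∫_0^π cos(nx) dx = 0, ∫_0^π sin(nx) dx = (1−(−1)^n)/n.
  u² squared terms: (3)²·∫1 dx = 9·π = 9*π.
  So ∫_0^π u² dx = 9*π.
  u' ≡ 0, so ∫_0^π (u')² dx = 0.
||u||_{H^1}^2 = (9*π) + (0) = 9*π.


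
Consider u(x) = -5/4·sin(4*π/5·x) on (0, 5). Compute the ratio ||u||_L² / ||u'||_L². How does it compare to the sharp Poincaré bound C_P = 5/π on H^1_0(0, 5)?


||u||_L² / ||u'||_L² = 5/(4*π) < C_P = 5/π.

u(x) = -5/4·sin(4*π/5·x), so u'(x) = -π*cos(4*π*x/5).
Writing u(x) = A·sin(kπx/L) with A = -5/4 and k = 4, use ∫_0^L sin²(kπx/L) dx = L/2 and ∫_0^L cos²(kπx/L) dx = L/2.
u² = 25/16·sin²(4*π/5·x) and (u')² = π^2·cos²(4*π/5·x), and each of sin², cos² integrates to L/2 = 5/2 over (0, 5).
∫_0^5 u² dx = 125/32, so ||u||_L² = 5*sqrt(10)/8.
∫_0^5 (u')² dx = 5*π^2/2, so ||u'||_L² = sqrt(10)*π/2.
Ratio ||u||_L² / ||u'||_L² = 5/(4*π).
Sharp Poincaré constant on H^1_0(0, 5) is C_P = L/π = 5/π, achieved by sin(π/5·x).
This is the k = 4 harmonic; the ratio L/(kπ) is strictly less than C_P = L/π, consistent with the sharp inequality ||u||_L² ≤ C_P ||u'||_L².


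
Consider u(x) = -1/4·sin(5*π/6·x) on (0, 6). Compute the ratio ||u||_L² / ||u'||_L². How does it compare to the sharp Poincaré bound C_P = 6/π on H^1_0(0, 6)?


||u||_L² / ||u'||_L² = 6/(5*π) < C_P = 6/π.

u(x) = -1/4·sin(5*π/6·x), so u'(x) = -5*π*cos(5*π*x/6)/24.
Writing u(x) = A·sin(kπx/L) with A = -1/4 and k = 5, use ∫_0^L sin²(kπx/L) dx = L/2 and ∫_0^L cos²(kπx/L) dx = L/2.
u² = 1/16·sin²(5*π/6·x) and (u')² = 25*π^2/576·cos²(5*π/6·x), and each of sin², cos² integrates to L/2 = 3 over (0, 6).
∫_0^6 u² dx = 3/16, so ||u||_L² = sqrt(3)/4.
∫_0^6 (u')² dx = 25*π^2/192, so ||u'||_L² = 5*sqrt(3)*π/24.
Ratio ||u||_L² / ||u'||_L² = 6/(5*π).
Sharp Poincaré constant on H^1_0(0, 6) is C_P = L/π = 6/π, achieved by sin(π/6·x).
This is the k = 5 harmonic; the ratio L/(kπ) is strictly less than C_P = L/π, consistent with the sharp inequality ||u||_L² ≤ C_P ||u'||_L².


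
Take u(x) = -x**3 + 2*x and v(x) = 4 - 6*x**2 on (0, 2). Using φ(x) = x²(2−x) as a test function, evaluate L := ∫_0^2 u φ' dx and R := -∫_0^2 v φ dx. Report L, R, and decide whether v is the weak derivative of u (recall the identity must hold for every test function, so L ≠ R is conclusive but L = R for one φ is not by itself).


LHS = 56/15, RHS = 112/15. No, v is not the weak derivative of u.

u(x) = -x**3 + 2*x, classical derivative u'(x) = 2 - 3*x**2.
φ(x) = x²(2−x), so φ'(x) = x*(4 - 3*x).
Note φ(0) = φ(2) = 0, so the boundary term u·φ vanishes.
LHS = ∫_0^2 u(x) φ'(x) dx = ∫_0^2 (3*x^5 - 4*x^4 - 6*x^3 + 8*x^2) dx. Term by term:
  ∫_0^2 3*x^5 dx = 32;  ∫_0^2 -4*x^4 dx = -128/5;  ∫_0^2 -6*x^3 dx = -24;
  ∫_0^2 8*x^2 dx = 64/3.
Sum: 32 − 128/5 − 24 + 64/3 = 56/15.
So LHS = 56/15.
∫_0^2 v(x) φ(x) dx = ∫_0^2 (6*x^5 - 12*x^4 - 4*x^3 + 8*x^2) dx. Term by term:
  ∫_0^2 6*x^5 dx = 64;  ∫_0^2 -12*x^4 dx = -384/5;  ∫_0^2 -4*x^3 dx = -16;
  ∫_0^2 8*x^2 dx = 64/3.
Sum: 64 − 384/5 − 16 + 64/3 = -112/15.
So RHS = -∫_0^2 v(x) φ(x) dx = 112/15.
LHS − RHS = -56/15 ≠ 0, so the identity fails.
(For a valid weak derivative the identity must hold for EVERY test function, in particular this one. The failure shows v is NOT the weak derivative of u.)
Correct weak derivative would be u'(x) = 2 - 3*x**2.


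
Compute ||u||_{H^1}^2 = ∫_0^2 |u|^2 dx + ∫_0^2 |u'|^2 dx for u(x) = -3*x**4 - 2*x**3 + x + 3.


||u||_{H^1}^2 = 527368/105

The H^1 norm (squared) on an interval (0, L) is
  ||u||_{H^1}^2 = ∫_0^L u(x)^2 dx + ∫_0^L u'(x)^2 dx.
Compute u'(x) = -12*x**3 - 6*x**2 + 1.
Then u(x)^2 = 9*x**8 + 12*x**7 + 4*x**6 - 6*x**5 - 22*x**4 - 12*x**3 + x**2 + 6*x + 9 and u'(x)^2 = 144*x**6 + 144*x**5 + 36*x**4 - 24*x**3 - 12*x**2 + 1.
Integrate each monomial from 0 to 2 using ∫_0^2 c·x^n dx = c·2^(n+1)/(n+1):
  ∫_0^2 u(x)^2 dx = ∫_0^2 (9*x^8 + 12*x^7 + 4*x^6 - 6*x^5 - 22*x^4 - 12*x^3 + x^2 + 6*x + 9) dx. Term by term:
    ∫_0^2 9*x^8 dx = 512;  ∫_0^2 12*x^7 dx = 384;  ∫_0^2 4*x^6 dx = 512/7;
    ∫_0^2 -6*x^5 dx = -64;  ∫_0^2 -22*x^4 dx = -704/5;  ∫_0^2 -12*x^3 dx = -48;
    ∫_0^2 x^2 dx = 8/3;  ∫_0^2 6*x dx = 12;  ∫_0^2 9 dx = 18.
  Sum: 512 + 384 + 512/7 − 64 − 704/5 − 48 + 8/3 + 12 + 18 = 78646/105.
  ∫_0^2 u'(x)^2 dx = ∫_0^2 (144*x^6 + 144*x^5 + 36*x^4 - 24*x^3 - 12*x^2 + 1) dx. Term by term:
    ∫_0^2 144*x^6 dx = 18432/7;  ∫_0^2 144*x^5 dx = 1536;  ∫_0^2 36*x^4 dx = 1152/5;
    ∫_0^2 -24*x^3 dx = -96;  ∫_0^2 -12*x^2 dx = -32;  ∫_0^2 1 dx = 2.
  Sum: 18432/7 + 1536 + 1152/5 − 96 − 32 + 2 = 149574/35.
Adding: ||u||_{H^1}^2 = 78646/105 + 149574/35 = 527368/105.


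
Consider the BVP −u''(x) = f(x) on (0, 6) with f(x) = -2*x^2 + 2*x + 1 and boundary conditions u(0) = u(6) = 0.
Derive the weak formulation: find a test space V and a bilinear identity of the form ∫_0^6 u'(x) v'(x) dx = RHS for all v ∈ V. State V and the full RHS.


V = H^1_0(0, 6) (so v(0) = v(6) = 0); weak form: ∫_0^6 u'v' dx = ∫_0^6 (-2*x^2 + 2*x + 1) v dx for all v ∈ V.

Multiply both sides by a test function v and integrate from 0 to 6:
  ∫_0^6 −u''(x) v(x) dx = ∫_0^6 f(x) v(x) dx.
Integrate the LHS by parts once:
  ∫_0^6 −u'' v dx = −[u'(x) v(x)]_0^6 + ∫_0^6 u'(x) v'(x) dx.
Thus ∫_0^6 u'(x) v'(x) dx = ∫_0^6 f(x) v(x) dx + [u'(x) v(x)]_0^6.
Choose V so that boundary terms are either known or forced to vanish.
u is Dirichlet: u(0) = u(6) = 0. Let V = H^1_0(0, 6); then v(0) = v(6) = 0, and [u' v]_0^6 = 0.
Weak formulation: find u (satisfying any essential BC) such that ∫_0^6 u'(x) v'(x) dx = ∫_0^6 f v dx for all v ∈ V.
Substituting f(x) = -2*x^2 + 2*x + 1, the right-hand side is ∫_0^6 (-2*x^2 + 2*x + 1) v dx.


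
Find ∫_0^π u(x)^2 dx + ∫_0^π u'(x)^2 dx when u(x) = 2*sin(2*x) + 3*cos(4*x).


||u||_{H^1(0,π)}^2 = 173*π/2

u'(x) = -12*sin(4*x) + 4*cos(2*x).
Expand u² and (u')² and integrate term by term on (0, π), using: for integers n ≥ 1, ∫_0^π sin²(nx) dx = ∫_0^π cos²(nx) dx = π/2; for n ≠ n', ∫_0^π sin(nx)sin(n'x) dx = ∫_0^π cos(nx)cos(n'x) dx = 0; and by product-to-sum, ∫_0^π sin(nx)cos(n'x) dx = ½∫_0^π [sin((n+n')x) + sin((n−n')x)] dx, which is 0 when n+n' is even and 2n/(n²−n'²) when n+n' is odd (it need not vanish on (0, π)).
  u² squared terms: (2)²·∫sin(2x)² dx = 4·π/2 = 2*π;  (3)²·∫cos(4x)² dx = 9·π/2 = 9*π/2.
  u² cross terms: 2·(2)·(3)·∫sin(2x)·cos(4x) dx = 12·(0) = 0.
  So ∫_0^π u² dx = 2*π + 9*π/2 + 0 = 13*π/2.
  (u')² squared terms: (-12)²·∫sin(4x)² dx = 144·π/2 = 72*π;  (4)²·∫cos(2x)² dx = 16·π/2 = 8*π.
  (u')² cross terms: 2·(-12)·(4)·∫sin(4x)·cos(2x) dx = -96·(0) = 0.
  So ∫_0^π (u')² dx = 72*π + 8*π + 0 = 80*π.
||u||_{H^1}^2 = (13*π/2) + (80*π) = 173*π/2.


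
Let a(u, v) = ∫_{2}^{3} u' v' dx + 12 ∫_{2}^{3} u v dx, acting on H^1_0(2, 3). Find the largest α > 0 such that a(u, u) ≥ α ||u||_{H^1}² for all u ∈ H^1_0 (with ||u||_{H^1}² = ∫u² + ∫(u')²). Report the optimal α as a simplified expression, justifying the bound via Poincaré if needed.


α = 1

Coercivity of a(·,·) on H^1_0(2, 3) means a(u, u) ≥ α ||u||_{H^1}² for every u ∈ H^1_0.
The interval has length L = 1, and Poincaré/coercivity depend only on L. Here a(u, u) = ∫(u')² + (12)·∫u².
Here c = 12 ≥ 1, so a(u,u) = ∫(u')² + c∫u² ≥ ∫(u')² + ∫u² = ||u||_{H^1}², i.e. α = 1 works. No larger α is possible: a(u,u) ≥ α||u||_{H^1}² means (1−α)∫(u')² ≥ (α−c)∫u², and for the modes u_n = sin(nπ(x−x₀)/L) (x₀ the left endpoint) one has ∫u_n²/∫(u_n')² = (L/(nπ))² → 0, so a(u_n,u_n)/||u_n||_{H^1}² → 1. Hence the optimal constant is α = 1.
Therefore α = 1.


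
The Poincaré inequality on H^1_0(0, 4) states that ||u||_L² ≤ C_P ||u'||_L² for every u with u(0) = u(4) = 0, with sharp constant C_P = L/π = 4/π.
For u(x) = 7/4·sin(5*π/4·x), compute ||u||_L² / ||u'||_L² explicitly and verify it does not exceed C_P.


||u||_L² / ||u'||_L² = 4/(5*π) < C_P = 4/π.

u(x) = 7/4·sin(5*π/4·x), so u'(x) = 35*π*cos(5*π*x/4)/16.
Writing u(x) = A·sin(kπx/L) with A = 7/4 and k = 5, use ∫_0^L sin²(kπx/L) dx = L/2 and ∫_0^L cos²(kπx/L) dx = L/2.
u² = 49/16·sin²(5*π/4·x) and (u')² = 1225*π^2/256·cos²(5*π/4·x), and each of sin², cos² integrates to L/2 = 2 over (0, 4).
∫_0^4 u² dx = 49/8, so ||u||_L² = 7*sqrt(2)/4.
∫_0^4 (u')² dx = 1225*π^2/128, so ||u'||_L² = 35*sqrt(2)*π/16.
Ratio ||u||_L² / ||u'||_L² = 4/(5*π).
Sharp Poincaré constant on H^1_0(0, 4) is C_P = L/π = 4/π, achieved by sin(π/4·x).
This is the k = 5 harmonic; the ratio L/(kπ) is strictly less than C_P = L/π, consistent with the sharp inequality ||u||_L² ≤ C_P ||u'||_L².
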